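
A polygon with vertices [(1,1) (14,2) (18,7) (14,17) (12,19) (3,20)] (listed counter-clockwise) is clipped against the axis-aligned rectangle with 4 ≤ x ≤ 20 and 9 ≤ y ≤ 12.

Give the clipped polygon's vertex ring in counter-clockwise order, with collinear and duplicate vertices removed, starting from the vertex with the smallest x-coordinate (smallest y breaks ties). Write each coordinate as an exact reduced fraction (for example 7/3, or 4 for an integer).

Clipped polygon: [(4,9) (86/5,9) (16,12) (4,12)]

1. After x ≥ 4: [(4,16/13) (14,2) (18,7) (14,17) (12,19) (4,179/9)]
2. After x ≤ 20: [(4,16/13) (14,2) (18,7) (14,17) (12,19) (4,179/9)]
3. After y ≥ 9: [(4,9) (86/5,9) (14,17) (12,19) (4,179/9)]
4. After y ≤ 12: [(4,12) (4,9) (86/5,9) (16,12)]
5. Canonical ring: [(4,9) (86/5,9) (16,12) (4,12)]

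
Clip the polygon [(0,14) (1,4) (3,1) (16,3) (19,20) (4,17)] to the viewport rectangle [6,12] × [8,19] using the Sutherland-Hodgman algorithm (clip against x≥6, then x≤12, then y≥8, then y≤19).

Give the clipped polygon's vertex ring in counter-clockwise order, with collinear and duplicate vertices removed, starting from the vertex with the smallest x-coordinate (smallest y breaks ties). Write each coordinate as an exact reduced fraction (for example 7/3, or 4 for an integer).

Clipped polygon: [(6,8) (12,8) (12,93/5) (6,87/5)]

1. After x ≥ 6: [(6,19/13) (16,3) (19,20) (6,87/5)]
2. After x ≤ 12: [(6,19/13) (12,31/13) (12,93/5) (6,87/5)]
3. After y ≥ 8: [(6,8) (12,8) (12,93/5) (6,87/5)]
4. After y ≤ 19: [(6,8) (12,8) (12,93/5) (6,87/5)]
5. Canonical ring: [(6,8) (12,8) (12,93/5) (6,87/5)]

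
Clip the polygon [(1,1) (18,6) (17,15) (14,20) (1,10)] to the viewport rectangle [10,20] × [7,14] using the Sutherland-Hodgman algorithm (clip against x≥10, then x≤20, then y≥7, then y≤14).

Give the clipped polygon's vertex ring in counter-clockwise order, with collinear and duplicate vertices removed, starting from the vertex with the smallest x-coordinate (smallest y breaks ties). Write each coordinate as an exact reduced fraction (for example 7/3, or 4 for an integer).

1. After x ≥ 10: [(10,62/17) (18,6) (17,15) (14,20) (10,220/13)]
2. After x ≤ 20: [(10,62/17) (18,6) (17,15) (14,20) (10,220/13)]
3. After y ≥ 7: [(10,7) (161/9,7) (17,15) (14,20) (10,220/13)]
4. After y ≤ 14: [(10,14) (10,7) (161/9,7) (154/9,14)]
5. Canonical ring: [(10,7) (161/9,7) (154/9,14) (10,14)]

Clipped polygon: [(10,7) (161/9,7) (154/9,14) (10,14)]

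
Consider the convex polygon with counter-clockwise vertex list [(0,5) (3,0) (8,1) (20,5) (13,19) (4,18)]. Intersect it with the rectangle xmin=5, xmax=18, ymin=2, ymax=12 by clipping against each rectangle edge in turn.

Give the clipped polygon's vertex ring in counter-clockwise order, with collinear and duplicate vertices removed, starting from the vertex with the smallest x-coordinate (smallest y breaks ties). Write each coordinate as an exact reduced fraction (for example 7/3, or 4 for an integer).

Clipped polygon: [(5,2) (11,2) (18,13/3) (18,9) (33/2,12) (5,12)]

1. After x ≥ 5: [(5,2/5) (8,1) (20,5) (13,19) (5,163/9)]
2. After x ≤ 18: [(5,2/5) (8,1) (18,13/3) (18,9) (13,19) (5,163/9)]
3. After y ≥ 2: [(5,2) (11,2) (18,13/3) (18,9) (13,19) (5,163/9)]
4. After y ≤ 12: [(5,12) (5,2) (11,2) (18,13/3) (18,9) (33/2,12)]
5. Canonical ring: [(5,2) (11,2) (18,13/3) (18,9) (33/2,12) (5,12)]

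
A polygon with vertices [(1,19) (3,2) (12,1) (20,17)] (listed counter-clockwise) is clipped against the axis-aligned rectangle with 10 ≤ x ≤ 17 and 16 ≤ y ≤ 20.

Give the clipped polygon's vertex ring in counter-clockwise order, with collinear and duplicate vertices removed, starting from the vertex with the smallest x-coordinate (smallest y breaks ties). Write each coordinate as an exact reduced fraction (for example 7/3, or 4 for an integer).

Clipped polygon: [(10,16) (17,16) (17,329/19) (10,343/19)]

1. After x ≥ 10: [(10,343/19) (10,11/9) (12,1) (20,17)]
2. After x ≤ 17: [(17,329/19) (10,343/19) (10,11/9) (12,1) (17,11)]
3. After y ≥ 16: [(17,16) (17,329/19) (10,343/19) (10,16)]
4. After y ≤ 20: [(17,16) (17,329/19) (10,343/19) (10,16)]
5. Canonical ring: [(10,16) (17,16) (17,329/19) (10,343/19)]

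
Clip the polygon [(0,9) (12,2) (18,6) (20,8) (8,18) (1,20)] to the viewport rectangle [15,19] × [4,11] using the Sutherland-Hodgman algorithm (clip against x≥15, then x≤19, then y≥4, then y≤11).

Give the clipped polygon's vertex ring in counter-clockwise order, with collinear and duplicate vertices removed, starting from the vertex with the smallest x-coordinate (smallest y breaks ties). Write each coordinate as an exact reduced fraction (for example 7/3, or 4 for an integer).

1. After x ≥ 15: [(15,4) (18,6) (20,8) (15,73/6)]
2. After x ≤ 19: [(15,4) (18,6) (19,7) (19,53/6) (15,73/6)]
3. After y ≥ 4: [(15,4) (18,6) (19,7) (19,53/6) (15,73/6)]
4. After y ≤ 11: [(15,11) (15,4) (18,6) (19,7) (19,53/6) (82/5,11)]
5. Canonical ring: [(15,4) (18,6) (19,7) (19,53/6) (82/5,11) (15,11)]

Clipped polygon: [(15,4) (18,6) (19,7) (19,53/6) (82/5,11) (15,11)]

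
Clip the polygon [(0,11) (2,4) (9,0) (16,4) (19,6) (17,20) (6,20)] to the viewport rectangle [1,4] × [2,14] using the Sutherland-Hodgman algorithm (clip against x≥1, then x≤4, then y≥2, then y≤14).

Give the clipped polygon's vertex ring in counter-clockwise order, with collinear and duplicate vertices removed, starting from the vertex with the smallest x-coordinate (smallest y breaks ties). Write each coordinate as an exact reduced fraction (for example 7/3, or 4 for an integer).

1. After x ≥ 1: [(1,25/2) (1,15/2) (2,4) (9,0) (16,4) (19,6) (17,20) (6,20)]
2. After x ≤ 4: [(4,17) (1,25/2) (1,15/2) (2,4) (4,20/7)]
3. After y ≥ 2: [(4,17) (1,25/2) (1,15/2) (2,4) (4,20/7)]
4. After y ≤ 14: [(4,14) (2,14) (1,25/2) (1,15/2) (2,4) (4,20/7)]
5. Canonical ring: [(1,15/2) (2,4) (4,20/7) (4,14) (2,14) (1,25/2)]

Clipped polygon: [(1,15/2) (2,4) (4,20/7) (4,14) (2,14) (1,25/2)]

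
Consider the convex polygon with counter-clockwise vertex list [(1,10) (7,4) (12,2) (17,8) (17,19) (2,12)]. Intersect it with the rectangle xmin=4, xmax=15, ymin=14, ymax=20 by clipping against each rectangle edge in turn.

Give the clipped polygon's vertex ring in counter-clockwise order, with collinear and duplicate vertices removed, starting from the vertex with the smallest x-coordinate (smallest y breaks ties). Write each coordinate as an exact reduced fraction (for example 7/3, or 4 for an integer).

1. After x ≥ 4: [(4,7) (7,4) (12,2) (17,8) (17,19) (4,194/15)]
2. After x ≤ 15: [(4,7) (7,4) (12,2) (15,28/5) (15,271/15) (4,194/15)]
3. After y ≥ 14: [(15,14) (15,271/15) (44/7,14)]
4. After y ≤ 20: [(15,14) (15,271/15) (44/7,14)]
5. Canonical ring: [(44/7,14) (15,14) (15,271/15)]

Clipped polygon: [(44/7,14) (15,14) (15,271/15)]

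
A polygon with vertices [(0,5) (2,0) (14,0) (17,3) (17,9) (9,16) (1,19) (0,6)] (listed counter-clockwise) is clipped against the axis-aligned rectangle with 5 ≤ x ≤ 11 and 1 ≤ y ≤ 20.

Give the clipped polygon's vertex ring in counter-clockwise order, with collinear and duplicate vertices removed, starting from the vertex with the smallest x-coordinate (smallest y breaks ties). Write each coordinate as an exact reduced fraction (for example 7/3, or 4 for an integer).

1. After x ≥ 5: [(5,0) (14,0) (17,3) (17,9) (9,16) (5,35/2)]
2. After x ≤ 11: [(5,0) (11,0) (11,57/4) (9,16) (5,35/2)]
3. After y ≥ 1: [(5,1) (11,1) (11,57/4) (9,16) (5,35/2)]
4. After y ≤ 20: [(5,1) (11,1) (11,57/4) (9,16) (5,35/2)]
5. Canonical ring: [(5,1) (11,1) (11,57/4) (9,16) (5,35/2)]

Clipped polygon: [(5,1) (11,1) (11,57/4) (9,16) (5,35/2)]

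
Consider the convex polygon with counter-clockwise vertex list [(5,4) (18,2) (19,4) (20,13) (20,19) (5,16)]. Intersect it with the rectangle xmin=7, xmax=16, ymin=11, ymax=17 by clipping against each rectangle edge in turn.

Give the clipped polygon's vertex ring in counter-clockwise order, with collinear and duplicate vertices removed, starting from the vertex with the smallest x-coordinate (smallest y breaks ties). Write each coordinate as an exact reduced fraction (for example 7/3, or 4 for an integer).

Clipped polygon: [(7,11) (16,11) (16,17) (10,17) (7,82/5)]

1. After x ≥ 7: [(7,48/13) (18,2) (19,4) (20,13) (20,19) (7,82/5)]
2. After x ≤ 16: [(7,48/13) (16,30/13) (16,91/5) (7,82/5)]
3. After y ≥ 11: [(7,11) (16,11) (16,91/5) (7,82/5)]
4. After y ≤ 17: [(7,11) (16,11) (16,17) (10,17) (7,82/5)]
5. Canonical ring: [(7,11) (16,11) (16,17) (10,17) (7,82/5)]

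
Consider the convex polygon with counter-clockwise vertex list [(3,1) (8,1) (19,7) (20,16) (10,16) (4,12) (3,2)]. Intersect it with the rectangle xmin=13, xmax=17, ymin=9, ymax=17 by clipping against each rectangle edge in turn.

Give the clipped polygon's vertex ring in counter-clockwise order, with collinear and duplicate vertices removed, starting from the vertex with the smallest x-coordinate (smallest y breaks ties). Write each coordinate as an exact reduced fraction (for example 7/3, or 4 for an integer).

Clipped polygon: [(13,9) (17,9) (17,16) (13,16)]

1. After x ≥ 13: [(13,41/11) (19,7) (20,16) (13,16)]
2. After x ≤ 17: [(13,41/11) (17,65/11) (17,16) (13,16)]
3. After y ≥ 9: [(13,9) (17,9) (17,16) (13,16)]
4. After y ≤ 17: [(13,9) (17,9) (17,16) (13,16)]
5. Canonical ring: [(13,9) (17,9) (17,16) (13,16)]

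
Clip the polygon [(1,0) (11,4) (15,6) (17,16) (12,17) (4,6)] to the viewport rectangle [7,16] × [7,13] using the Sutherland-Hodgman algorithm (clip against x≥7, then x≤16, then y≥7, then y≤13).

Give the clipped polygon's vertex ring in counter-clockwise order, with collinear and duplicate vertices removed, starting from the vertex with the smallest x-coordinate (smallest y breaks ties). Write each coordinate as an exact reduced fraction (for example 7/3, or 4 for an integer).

1. After x ≥ 7: [(7,12/5) (11,4) (15,6) (17,16) (12,17) (7,81/8)]
2. After x ≤ 16: [(7,12/5) (11,4) (15,6) (16,11) (16,81/5) (12,17) (7,81/8)]
3. After y ≥ 7: [(7,7) (76/5,7) (16,11) (16,81/5) (12,17) (7,81/8)]
4. After y ≤ 13: [(7,7) (76/5,7) (16,11) (16,13) (100/11,13) (7,81/8)]
5. Canonical ring: [(7,7) (76/5,7) (16,11) (16,13) (100/11,13) (7,81/8)]

Clipped polygon: [(7,7) (76/5,7) (16,11) (16,13) (100/11,13) (7,81/8)]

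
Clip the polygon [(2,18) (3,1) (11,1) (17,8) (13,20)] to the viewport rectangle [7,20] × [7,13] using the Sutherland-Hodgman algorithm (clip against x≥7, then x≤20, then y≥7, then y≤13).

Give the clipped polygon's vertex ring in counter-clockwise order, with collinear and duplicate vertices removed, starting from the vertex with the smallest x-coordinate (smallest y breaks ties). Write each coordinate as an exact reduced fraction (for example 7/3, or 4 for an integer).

1. After x ≥ 7: [(7,208/11) (7,1) (11,1) (17,8) (13,20)]
2. After x ≤ 20: [(7,208/11) (7,1) (11,1) (17,8) (13,20)]
3. After y ≥ 7: [(7,208/11) (7,7) (113/7,7) (17,8) (13,20)]
4. After y ≤ 13: [(7,13) (7,7) (113/7,7) (17,8) (46/3,13)]
5. Canonical ring: [(7,7) (113/7,7) (17,8) (46/3,13) (7,13)]

Clipped polygon: [(7,7) (113/7,7) (17,8) (46/3,13) (7,13)]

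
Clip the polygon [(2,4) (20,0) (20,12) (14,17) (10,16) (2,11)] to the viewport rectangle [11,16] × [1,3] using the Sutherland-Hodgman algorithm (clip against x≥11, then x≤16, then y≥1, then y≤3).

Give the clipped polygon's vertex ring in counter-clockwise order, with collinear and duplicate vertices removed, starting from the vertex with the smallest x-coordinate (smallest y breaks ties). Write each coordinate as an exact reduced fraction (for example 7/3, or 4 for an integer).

Clipped polygon: [(11,2) (31/2,1) (16,1) (16,3) (11,3)]

1. After x ≥ 11: [(11,2) (20,0) (20,12) (14,17) (11,65/4)]
2. After x ≤ 16: [(11,2) (16,8/9) (16,46/3) (14,17) (11,65/4)]
3. After y ≥ 1: [(11,2) (31/2,1) (16,1) (16,46/3) (14,17) (11,65/4)]
4. After y ≤ 3: [(11,3) (11,2) (31/2,1) (16,1) (16,3)]
5. Canonical ring: [(11,2) (31/2,1) (16,1) (16,3) (11,3)]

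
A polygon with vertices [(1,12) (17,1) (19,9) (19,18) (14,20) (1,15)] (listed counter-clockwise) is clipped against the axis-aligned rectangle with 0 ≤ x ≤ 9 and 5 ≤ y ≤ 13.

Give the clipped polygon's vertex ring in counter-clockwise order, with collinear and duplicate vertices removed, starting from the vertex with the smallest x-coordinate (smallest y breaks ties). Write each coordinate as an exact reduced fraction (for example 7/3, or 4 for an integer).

1. After x ≥ 0: [(1,12) (17,1) (19,9) (19,18) (14,20) (1,15)]
2. After x ≤ 9: [(1,12) (9,13/2) (9,235/13) (1,15)]
3. After y ≥ 5: [(1,12) (9,13/2) (9,235/13) (1,15)]
4. After y ≤ 13: [(1,13) (1,12) (9,13/2) (9,13)]
5. Canonical ring: [(1,12) (9,13/2) (9,13) (1,13)]

Clipped polygon: [(1,12) (9,13/2) (9,13) (1,13)]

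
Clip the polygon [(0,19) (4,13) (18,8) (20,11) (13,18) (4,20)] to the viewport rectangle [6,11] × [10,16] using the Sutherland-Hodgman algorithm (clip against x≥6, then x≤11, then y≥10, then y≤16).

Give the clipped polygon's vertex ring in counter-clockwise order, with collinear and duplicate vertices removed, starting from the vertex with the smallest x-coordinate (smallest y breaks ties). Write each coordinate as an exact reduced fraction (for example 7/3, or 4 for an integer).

Clipped polygon: [(6,86/7) (11,21/2) (11,16) (6,16)]

1. After x ≥ 6: [(6,86/7) (18,8) (20,11) (13,18) (6,176/9)]
2. After x ≤ 11: [(6,86/7) (11,21/2) (11,166/9) (6,176/9)]
3. After y ≥ 10: [(6,86/7) (11,21/2) (11,166/9) (6,176/9)]
4. After y ≤ 16: [(6,16) (6,86/7) (11,21/2) (11,16)]
5. Canonical ring: [(6,86/7) (11,21/2) (11,16) (6,16)]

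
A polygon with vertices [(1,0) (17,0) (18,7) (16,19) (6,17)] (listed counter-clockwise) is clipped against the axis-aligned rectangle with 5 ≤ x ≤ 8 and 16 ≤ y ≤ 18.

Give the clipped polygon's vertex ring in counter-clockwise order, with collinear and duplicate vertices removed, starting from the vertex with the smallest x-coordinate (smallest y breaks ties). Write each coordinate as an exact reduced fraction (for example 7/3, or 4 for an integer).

1. After x ≥ 5: [(5,68/5) (5,0) (17,0) (18,7) (16,19) (6,17)]
2. After x ≤ 8: [(5,68/5) (5,0) (8,0) (8,87/5) (6,17)]
3. After y ≥ 16: [(97/17,16) (8,16) (8,87/5) (6,17)]
4. After y ≤ 18: [(97/17,16) (8,16) (8,87/5) (6,17)]
5. Canonical ring: [(97/17,16) (8,16) (8,87/5) (6,17)]

Clipped polygon: [(97/17,16) (8,16) (8,87/5) (6,17)]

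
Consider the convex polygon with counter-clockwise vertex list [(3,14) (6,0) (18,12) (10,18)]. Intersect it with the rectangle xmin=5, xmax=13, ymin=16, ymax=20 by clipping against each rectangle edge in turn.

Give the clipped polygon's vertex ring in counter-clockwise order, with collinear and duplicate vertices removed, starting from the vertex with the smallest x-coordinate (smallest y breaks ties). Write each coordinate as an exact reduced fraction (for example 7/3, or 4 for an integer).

Clipped polygon: [(13/2,16) (38/3,16) (10,18)]

1. After x ≥ 5: [(5,106/7) (5,14/3) (6,0) (18,12) (10,18)]
2. After x ≤ 13: [(5,106/7) (5,14/3) (6,0) (13,7) (13,63/4) (10,18)]
3. After y ≥ 16: [(13/2,16) (38/3,16) (10,18)]
4. After y ≤ 20: [(13/2,16) (38/3,16) (10,18)]
5. Canonical ring: [(13/2,16) (38/3,16) (10,18)]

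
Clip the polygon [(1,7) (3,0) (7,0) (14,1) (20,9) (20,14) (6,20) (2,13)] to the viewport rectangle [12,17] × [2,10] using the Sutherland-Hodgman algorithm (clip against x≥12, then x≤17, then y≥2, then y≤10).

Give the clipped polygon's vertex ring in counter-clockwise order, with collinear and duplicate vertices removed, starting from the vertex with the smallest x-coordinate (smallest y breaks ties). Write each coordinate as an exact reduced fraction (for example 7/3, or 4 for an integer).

Clipped polygon: [(12,2) (59/4,2) (17,5) (17,10) (12,10)]

1. After x ≥ 12: [(12,5/7) (14,1) (20,9) (20,14) (12,122/7)]
2. After x ≤ 17: [(12,5/7) (14,1) (17,5) (17,107/7) (12,122/7)]
3. After y ≥ 2: [(12,2) (59/4,2) (17,5) (17,107/7) (12,122/7)]
4. After y ≤ 10: [(12,10) (12,2) (59/4,2) (17,5) (17,10)]
5. Canonical ring: [(12,2) (59/4,2) (17,5) (17,10) (12,10)]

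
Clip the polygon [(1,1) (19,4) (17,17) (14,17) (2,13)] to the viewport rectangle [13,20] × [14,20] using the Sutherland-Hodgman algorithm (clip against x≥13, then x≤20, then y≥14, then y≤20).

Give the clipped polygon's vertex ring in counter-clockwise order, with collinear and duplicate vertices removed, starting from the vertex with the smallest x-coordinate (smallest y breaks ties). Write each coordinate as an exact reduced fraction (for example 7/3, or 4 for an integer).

Clipped polygon: [(13,14) (227/13,14) (17,17) (14,17) (13,50/3)]

1. After x ≥ 13: [(13,3) (19,4) (17,17) (14,17) (13,50/3)]
2. After x ≤ 20: [(13,3) (19,4) (17,17) (14,17) (13,50/3)]
3. After y ≥ 14: [(13,14) (227/13,14) (17,17) (14,17) (13,50/3)]
4. After y ≤ 20: [(13,14) (227/13,14) (17,17) (14,17) (13,50/3)]
5. Canonical ring: [(13,14) (227/13,14) (17,17) (14,17) (13,50/3)]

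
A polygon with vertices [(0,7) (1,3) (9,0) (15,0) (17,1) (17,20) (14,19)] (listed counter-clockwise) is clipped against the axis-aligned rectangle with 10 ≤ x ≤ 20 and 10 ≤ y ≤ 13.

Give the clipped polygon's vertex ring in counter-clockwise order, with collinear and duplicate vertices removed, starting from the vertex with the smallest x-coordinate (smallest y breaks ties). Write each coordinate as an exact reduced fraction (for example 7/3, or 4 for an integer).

1. After x ≥ 10: [(10,109/7) (10,0) (15,0) (17,1) (17,20) (14,19)]
2. After x ≤ 20: [(10,109/7) (10,0) (15,0) (17,1) (17,20) (14,19)]
3. After y ≥ 10: [(10,109/7) (10,10) (17,10) (17,20) (14,19)]
4. After y ≤ 13: [(10,13) (10,10) (17,10) (17,13)]
5. Canonical ring: [(10,10) (17,10) (17,13) (10,13)]

Clipped polygon: [(10,10) (17,10) (17,13) (10,13)]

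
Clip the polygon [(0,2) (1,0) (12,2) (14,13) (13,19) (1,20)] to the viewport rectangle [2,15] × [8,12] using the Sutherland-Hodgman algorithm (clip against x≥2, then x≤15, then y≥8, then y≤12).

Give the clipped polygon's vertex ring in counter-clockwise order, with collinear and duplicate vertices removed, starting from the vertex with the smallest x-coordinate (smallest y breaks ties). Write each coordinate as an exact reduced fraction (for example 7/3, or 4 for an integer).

1. After x ≥ 2: [(2,2/11) (12,2) (14,13) (13,19) (2,239/12)]
2. After x ≤ 15: [(2,2/11) (12,2) (14,13) (13,19) (2,239/12)]
3. After y ≥ 8: [(2,8) (144/11,8) (14,13) (13,19) (2,239/12)]
4. After y ≤ 12: [(2,12) (2,8) (144/11,8) (152/11,12)]
5. Canonical ring: [(2,8) (144/11,8) (152/11,12) (2,12)]

Clipped polygon: [(2,8) (144/11,8) (152/11,12) (2,12)]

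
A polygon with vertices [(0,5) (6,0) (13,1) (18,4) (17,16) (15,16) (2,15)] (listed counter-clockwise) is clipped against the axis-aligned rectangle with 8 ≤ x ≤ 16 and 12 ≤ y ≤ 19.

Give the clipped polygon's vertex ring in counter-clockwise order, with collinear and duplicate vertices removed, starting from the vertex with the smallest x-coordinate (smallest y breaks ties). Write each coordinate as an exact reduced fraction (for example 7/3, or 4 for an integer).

1. After x ≥ 8: [(8,2/7) (13,1) (18,4) (17,16) (15,16) (8,201/13)]
2. After x ≤ 16: [(8,2/7) (13,1) (16,14/5) (16,16) (15,16) (8,201/13)]
3. After y ≥ 12: [(8,12) (16,12) (16,16) (15,16) (8,201/13)]
4. After y ≤ 19: [(8,12) (16,12) (16,16) (15,16) (8,201/13)]
5. Canonical ring: [(8,12) (16,12) (16,16) (15,16) (8,201/13)]

Clipped polygon: [(8,12) (16,12) (16,16) (15,16) (8,201/13)]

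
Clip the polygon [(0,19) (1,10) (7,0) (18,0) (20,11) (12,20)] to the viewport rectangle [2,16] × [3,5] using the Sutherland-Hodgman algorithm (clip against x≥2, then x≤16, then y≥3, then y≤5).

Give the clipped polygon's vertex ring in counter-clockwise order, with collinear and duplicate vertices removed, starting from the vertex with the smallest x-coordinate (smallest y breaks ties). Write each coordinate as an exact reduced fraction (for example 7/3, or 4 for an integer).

1. After x ≥ 2: [(2,115/6) (2,25/3) (7,0) (18,0) (20,11) (12,20)]
2. After x ≤ 16: [(2,115/6) (2,25/3) (7,0) (16,0) (16,31/2) (12,20)]
3. After y ≥ 3: [(2,115/6) (2,25/3) (26/5,3) (16,3) (16,31/2) (12,20)]
4. After y ≤ 5: [(4,5) (26/5,3) (16,3) (16,5)]
5. Canonical ring: [(4,5) (26/5,3) (16,3) (16,5)]

Clipped polygon: [(4,5) (26/5,3) (16,3) (16,5)]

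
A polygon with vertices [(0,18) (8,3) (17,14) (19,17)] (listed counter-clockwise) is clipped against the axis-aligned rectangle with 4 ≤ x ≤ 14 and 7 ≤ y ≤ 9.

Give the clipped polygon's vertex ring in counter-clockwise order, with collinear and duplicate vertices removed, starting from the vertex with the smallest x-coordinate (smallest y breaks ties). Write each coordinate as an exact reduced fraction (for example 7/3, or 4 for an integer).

Clipped polygon: [(24/5,9) (88/15,7) (124/11,7) (142/11,9)]

1. After x ≥ 4: [(4,338/19) (4,21/2) (8,3) (17,14) (19,17)]
2. After x ≤ 14: [(14,328/19) (4,338/19) (4,21/2) (8,3) (14,31/3)]
3. After y ≥ 7: [(14,328/19) (4,338/19) (4,21/2) (88/15,7) (124/11,7) (14,31/3)]
4. After y ≤ 9: [(24/5,9) (88/15,7) (124/11,7) (142/11,9)]
5. Canonical ring: [(24/5,9) (88/15,7) (124/11,7) (142/11,9)]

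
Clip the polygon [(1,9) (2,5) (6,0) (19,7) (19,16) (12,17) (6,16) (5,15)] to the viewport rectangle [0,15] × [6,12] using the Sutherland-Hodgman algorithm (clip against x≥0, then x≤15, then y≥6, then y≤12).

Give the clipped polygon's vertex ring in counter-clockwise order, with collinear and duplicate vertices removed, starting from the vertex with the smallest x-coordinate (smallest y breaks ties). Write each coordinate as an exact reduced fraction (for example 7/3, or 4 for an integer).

Clipped polygon: [(1,9) (7/4,6) (15,6) (15,12) (3,12)]

1. After x ≥ 0: [(1,9) (2,5) (6,0) (19,7) (19,16) (12,17) (6,16) (5,15)]
2. After x ≤ 15: [(1,9) (2,5) (6,0) (15,63/13) (15,116/7) (12,17) (6,16) (5,15)]
3. After y ≥ 6: [(1,9) (7/4,6) (15,6) (15,116/7) (12,17) (6,16) (5,15)]
4. After y ≤ 12: [(3,12) (1,9) (7/4,6) (15,6) (15,12)]
5. Canonical ring: [(1,9) (7/4,6) (15,6) (15,12) (3,12)]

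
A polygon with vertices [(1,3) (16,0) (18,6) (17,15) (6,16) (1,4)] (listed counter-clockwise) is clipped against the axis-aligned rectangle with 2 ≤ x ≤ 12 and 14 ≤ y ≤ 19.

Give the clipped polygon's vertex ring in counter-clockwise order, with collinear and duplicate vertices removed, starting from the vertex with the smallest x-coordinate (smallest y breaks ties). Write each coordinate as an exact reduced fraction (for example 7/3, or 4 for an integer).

Clipped polygon: [(31/6,14) (12,14) (12,170/11) (6,16)]

1. After x ≥ 2: [(2,14/5) (16,0) (18,6) (17,15) (6,16) (2,32/5)]
2. After x ≤ 12: [(2,14/5) (12,4/5) (12,170/11) (6,16) (2,32/5)]
3. After y ≥ 14: [(12,14) (12,170/11) (6,16) (31/6,14)]
4. After y ≤ 19: [(12,14) (12,170/11) (6,16) (31/6,14)]
5. Canonical ring: [(31/6,14) (12,14) (12,170/11) (6,16)]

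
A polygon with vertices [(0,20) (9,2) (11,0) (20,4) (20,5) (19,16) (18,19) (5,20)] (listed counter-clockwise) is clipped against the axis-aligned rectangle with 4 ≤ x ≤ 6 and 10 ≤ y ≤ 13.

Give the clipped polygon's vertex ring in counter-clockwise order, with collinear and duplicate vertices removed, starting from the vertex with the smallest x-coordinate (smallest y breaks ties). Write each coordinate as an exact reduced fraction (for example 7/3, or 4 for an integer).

Clipped polygon: [(4,12) (5,10) (6,10) (6,13) (4,13)]

1. After x ≥ 4: [(4,20) (4,12) (9,2) (11,0) (20,4) (20,5) (19,16) (18,19) (5,20)]
2. After x ≤ 6: [(4,20) (4,12) (6,8) (6,259/13) (5,20)]
3. After y ≥ 10: [(4,20) (4,12) (5,10) (6,10) (6,259/13) (5,20)]
4. After y ≤ 13: [(4,13) (4,12) (5,10) (6,10) (6,13)]
5. Canonical ring: [(4,12) (5,10) (6,10) (6,13) (4,13)]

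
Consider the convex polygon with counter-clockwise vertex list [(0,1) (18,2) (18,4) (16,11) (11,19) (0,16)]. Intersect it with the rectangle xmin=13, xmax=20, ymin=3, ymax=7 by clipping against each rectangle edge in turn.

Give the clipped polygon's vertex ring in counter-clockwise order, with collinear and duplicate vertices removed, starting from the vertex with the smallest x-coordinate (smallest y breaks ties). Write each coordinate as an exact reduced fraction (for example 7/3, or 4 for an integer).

1. After x ≥ 13: [(13,31/18) (18,2) (18,4) (16,11) (13,79/5)]
2. After x ≤ 20: [(13,31/18) (18,2) (18,4) (16,11) (13,79/5)]
3. After y ≥ 3: [(13,3) (18,3) (18,4) (16,11) (13,79/5)]
4. After y ≤ 7: [(13,7) (13,3) (18,3) (18,4) (120/7,7)]
5. Canonical ring: [(13,3) (18,3) (18,4) (120/7,7) (13,7)]

Clipped polygon: [(13,3) (18,3) (18,4) (120/7,7) (13,7)]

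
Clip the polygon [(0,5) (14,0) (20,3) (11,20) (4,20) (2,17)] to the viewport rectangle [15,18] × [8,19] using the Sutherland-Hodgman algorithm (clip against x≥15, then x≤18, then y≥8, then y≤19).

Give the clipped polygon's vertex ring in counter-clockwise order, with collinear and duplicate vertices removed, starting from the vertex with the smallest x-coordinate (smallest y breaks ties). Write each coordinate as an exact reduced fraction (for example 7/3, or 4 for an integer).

1. After x ≥ 15: [(15,1/2) (20,3) (15,112/9)]
2. After x ≤ 18: [(15,1/2) (18,2) (18,61/9) (15,112/9)]
3. After y ≥ 8: [(15,8) (295/17,8) (15,112/9)]
4. After y ≤ 19: [(15,8) (295/17,8) (15,112/9)]
5. Canonical ring: [(15,8) (295/17,8) (15,112/9)]

Clipped polygon: [(15,8) (295/17,8) (15,112/9)]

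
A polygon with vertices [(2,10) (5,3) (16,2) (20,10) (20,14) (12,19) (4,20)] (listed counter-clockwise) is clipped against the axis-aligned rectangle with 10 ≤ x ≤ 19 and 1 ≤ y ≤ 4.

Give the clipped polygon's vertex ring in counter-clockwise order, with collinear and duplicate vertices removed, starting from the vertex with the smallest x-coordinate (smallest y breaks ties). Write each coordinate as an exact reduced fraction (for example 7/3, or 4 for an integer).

1. After x ≥ 10: [(10,28/11) (16,2) (20,10) (20,14) (12,19) (10,77/4)]
2. After x ≤ 19: [(10,28/11) (16,2) (19,8) (19,117/8) (12,19) (10,77/4)]
3. After y ≥ 1: [(10,28/11) (16,2) (19,8) (19,117/8) (12,19) (10,77/4)]
4. After y ≤ 4: [(10,4) (10,28/11) (16,2) (17,4)]
5. Canonical ring: [(10,28/11) (16,2) (17,4) (10,4)]

Clipped polygon: [(10,28/11) (16,2) (17,4) (10,4)]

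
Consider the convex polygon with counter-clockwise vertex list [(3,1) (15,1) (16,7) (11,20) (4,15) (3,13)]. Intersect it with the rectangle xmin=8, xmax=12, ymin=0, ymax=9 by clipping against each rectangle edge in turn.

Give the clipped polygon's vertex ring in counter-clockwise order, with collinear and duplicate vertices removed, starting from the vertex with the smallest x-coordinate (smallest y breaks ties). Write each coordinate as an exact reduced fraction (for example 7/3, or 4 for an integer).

1. After x ≥ 8: [(8,1) (15,1) (16,7) (11,20) (8,125/7)]
2. After x ≤ 12: [(8,1) (12,1) (12,87/5) (11,20) (8,125/7)]
3. After y ≥ 0: [(8,1) (12,1) (12,87/5) (11,20) (8,125/7)]
4. After y ≤ 9: [(8,9) (8,1) (12,1) (12,9)]
5. Canonical ring: [(8,1) (12,1) (12,9) (8,9)]

Clipped polygon: [(8,1) (12,1) (12,9) (8,9)]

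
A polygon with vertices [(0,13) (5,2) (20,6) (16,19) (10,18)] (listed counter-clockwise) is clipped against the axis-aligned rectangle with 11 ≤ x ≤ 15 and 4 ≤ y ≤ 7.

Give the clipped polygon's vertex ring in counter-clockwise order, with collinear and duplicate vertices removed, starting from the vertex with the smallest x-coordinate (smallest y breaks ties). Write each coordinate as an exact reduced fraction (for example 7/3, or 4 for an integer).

1. After x ≥ 11: [(11,18/5) (20,6) (16,19) (11,109/6)]
2. After x ≤ 15: [(11,18/5) (15,14/3) (15,113/6) (11,109/6)]
3. After y ≥ 4: [(11,4) (25/2,4) (15,14/3) (15,113/6) (11,109/6)]
4. After y ≤ 7: [(11,7) (11,4) (25/2,4) (15,14/3) (15,7)]
5. Canonical ring: [(11,4) (25/2,4) (15,14/3) (15,7) (11,7)]

Clipped polygon: [(11,4) (25/2,4) (15,14/3) (15,7) (11,7)]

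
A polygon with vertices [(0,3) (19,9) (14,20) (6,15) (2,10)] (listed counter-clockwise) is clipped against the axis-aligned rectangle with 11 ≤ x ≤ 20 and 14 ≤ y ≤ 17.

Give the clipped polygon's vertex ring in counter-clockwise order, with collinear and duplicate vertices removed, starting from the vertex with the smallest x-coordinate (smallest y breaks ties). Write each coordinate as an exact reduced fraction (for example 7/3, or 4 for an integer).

1. After x ≥ 11: [(11,123/19) (19,9) (14,20) (11,145/8)]
2. After x ≤ 20: [(11,123/19) (19,9) (14,20) (11,145/8)]
3. After y ≥ 14: [(11,14) (184/11,14) (14,20) (11,145/8)]
4. After y ≤ 17: [(11,17) (11,14) (184/11,14) (169/11,17)]
5. Canonical ring: [(11,14) (184/11,14) (169/11,17) (11,17)]

Clipped polygon: [(11,14) (184/11,14) (169/11,17) (11,17)]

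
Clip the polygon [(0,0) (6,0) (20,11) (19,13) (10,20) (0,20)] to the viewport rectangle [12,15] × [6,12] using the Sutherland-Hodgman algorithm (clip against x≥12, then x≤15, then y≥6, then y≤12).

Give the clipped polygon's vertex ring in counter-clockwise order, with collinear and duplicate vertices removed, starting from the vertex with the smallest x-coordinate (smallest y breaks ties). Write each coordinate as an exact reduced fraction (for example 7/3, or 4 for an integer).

1. After x ≥ 12: [(12,33/7) (20,11) (19,13) (12,166/9)]
2. After x ≤ 15: [(12,33/7) (15,99/14) (15,145/9) (12,166/9)]
3. After y ≥ 6: [(12,6) (150/11,6) (15,99/14) (15,145/9) (12,166/9)]
4. After y ≤ 12: [(12,12) (12,6) (150/11,6) (15,99/14) (15,12)]
5. Canonical ring: [(12,6) (150/11,6) (15,99/14) (15,12) (12,12)]

Clipped polygon: [(12,6) (150/11,6) (15,99/14) (15,12) (12,12)]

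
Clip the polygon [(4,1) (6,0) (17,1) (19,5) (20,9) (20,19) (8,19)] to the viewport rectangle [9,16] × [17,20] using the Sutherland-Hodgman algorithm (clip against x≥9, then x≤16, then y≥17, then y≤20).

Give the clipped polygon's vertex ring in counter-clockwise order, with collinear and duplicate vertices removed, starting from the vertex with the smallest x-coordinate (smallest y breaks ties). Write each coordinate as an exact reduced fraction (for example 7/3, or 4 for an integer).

1. After x ≥ 9: [(9,3/11) (17,1) (19,5) (20,9) (20,19) (9,19)]
2. After x ≤ 16: [(9,3/11) (16,10/11) (16,19) (9,19)]
3. After y ≥ 17: [(9,17) (16,17) (16,19) (9,19)]
4. After y ≤ 20: [(9,17) (16,17) (16,19) (9,19)]
5. Canonical ring: [(9,17) (16,17) (16,19) (9,19)]

Clipped polygon: [(9,17) (16,17) (16,19) (9,19)]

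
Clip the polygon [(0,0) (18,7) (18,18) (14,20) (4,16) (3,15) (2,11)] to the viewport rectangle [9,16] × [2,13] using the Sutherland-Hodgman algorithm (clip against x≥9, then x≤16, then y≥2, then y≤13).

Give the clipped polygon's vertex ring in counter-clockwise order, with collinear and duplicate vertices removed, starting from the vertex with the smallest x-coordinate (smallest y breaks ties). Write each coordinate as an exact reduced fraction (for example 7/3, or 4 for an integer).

Clipped polygon: [(9,7/2) (16,56/9) (16,13) (9,13)]

1. After x ≥ 9: [(9,7/2) (18,7) (18,18) (14,20) (9,18)]
2. After x ≤ 16: [(9,7/2) (16,56/9) (16,19) (14,20) (9,18)]
3. After y ≥ 2: [(9,7/2) (16,56/9) (16,19) (14,20) (9,18)]
4. After y ≤ 13: [(9,13) (9,7/2) (16,56/9) (16,13)]
5. Canonical ring: [(9,7/2) (16,56/9) (16,13) (9,13)]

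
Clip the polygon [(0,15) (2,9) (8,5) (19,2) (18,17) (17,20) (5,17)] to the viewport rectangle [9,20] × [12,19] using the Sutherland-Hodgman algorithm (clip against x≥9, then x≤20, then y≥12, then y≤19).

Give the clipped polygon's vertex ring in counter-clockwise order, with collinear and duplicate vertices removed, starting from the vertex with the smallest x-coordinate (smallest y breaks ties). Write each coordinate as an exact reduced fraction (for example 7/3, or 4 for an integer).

1. After x ≥ 9: [(9,52/11) (19,2) (18,17) (17,20) (9,18)]
2. After x ≤ 20: [(9,52/11) (19,2) (18,17) (17,20) (9,18)]
3. After y ≥ 12: [(9,12) (55/3,12) (18,17) (17,20) (9,18)]
4. After y ≤ 19: [(9,12) (55/3,12) (18,17) (52/3,19) (13,19) (9,18)]
5. Canonical ring: [(9,12) (55/3,12) (18,17) (52/3,19) (13,19) (9,18)]

Clipped polygon: [(9,12) (55/3,12) (18,17) (52/3,19) (13,19) (9,18)]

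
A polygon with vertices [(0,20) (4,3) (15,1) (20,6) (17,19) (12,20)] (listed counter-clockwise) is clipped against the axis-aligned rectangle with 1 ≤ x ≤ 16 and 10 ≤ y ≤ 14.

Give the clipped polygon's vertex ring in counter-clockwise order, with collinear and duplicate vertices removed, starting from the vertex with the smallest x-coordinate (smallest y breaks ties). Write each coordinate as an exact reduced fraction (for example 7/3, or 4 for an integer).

Clipped polygon: [(24/17,14) (40/17,10) (16,10) (16,14)]

1. After x ≥ 1: [(1,20) (1,63/4) (4,3) (15,1) (20,6) (17,19) (12,20)]
2. After x ≤ 16: [(1,20) (1,63/4) (4,3) (15,1) (16,2) (16,96/5) (12,20)]
3. After y ≥ 10: [(1,20) (1,63/4) (40/17,10) (16,10) (16,96/5) (12,20)]
4. After y ≤ 14: [(24/17,14) (40/17,10) (16,10) (16,14)]
5. Canonical ring: [(24/17,14) (40/17,10) (16,10) (16,14)]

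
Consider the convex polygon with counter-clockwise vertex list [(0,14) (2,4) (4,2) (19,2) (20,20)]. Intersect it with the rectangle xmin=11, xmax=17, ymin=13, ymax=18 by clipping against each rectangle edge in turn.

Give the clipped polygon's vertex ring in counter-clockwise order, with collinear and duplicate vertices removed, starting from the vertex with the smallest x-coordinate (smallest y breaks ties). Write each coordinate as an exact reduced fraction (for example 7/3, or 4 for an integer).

1. After x ≥ 11: [(11,173/10) (11,2) (19,2) (20,20)]
2. After x ≤ 17: [(17,191/10) (11,173/10) (11,2) (17,2)]
3. After y ≥ 13: [(17,13) (17,191/10) (11,173/10) (11,13)]
4. After y ≤ 18: [(17,13) (17,18) (40/3,18) (11,173/10) (11,13)]
5. Canonical ring: [(11,13) (17,13) (17,18) (40/3,18) (11,173/10)]

Clipped polygon: [(11,13) (17,13) (17,18) (40/3,18) (11,173/10)]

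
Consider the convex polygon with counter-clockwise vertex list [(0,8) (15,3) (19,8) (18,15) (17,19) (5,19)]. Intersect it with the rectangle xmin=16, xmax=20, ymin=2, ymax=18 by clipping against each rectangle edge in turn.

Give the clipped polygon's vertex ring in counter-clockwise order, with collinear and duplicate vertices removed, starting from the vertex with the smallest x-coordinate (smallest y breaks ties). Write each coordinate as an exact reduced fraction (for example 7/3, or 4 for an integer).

1. After x ≥ 16: [(16,17/4) (19,8) (18,15) (17,19) (16,19)]
2. After x ≤ 20: [(16,17/4) (19,8) (18,15) (17,19) (16,19)]
3. After y ≥ 2: [(16,17/4) (19,8) (18,15) (17,19) (16,19)]
4. After y ≤ 18: [(16,18) (16,17/4) (19,8) (18,15) (69/4,18)]
5. Canonical ring: [(16,17/4) (19,8) (18,15) (69/4,18) (16,18)]

Clipped polygon: [(16,17/4) (19,8) (18,15) (69/4,18) (16,18)]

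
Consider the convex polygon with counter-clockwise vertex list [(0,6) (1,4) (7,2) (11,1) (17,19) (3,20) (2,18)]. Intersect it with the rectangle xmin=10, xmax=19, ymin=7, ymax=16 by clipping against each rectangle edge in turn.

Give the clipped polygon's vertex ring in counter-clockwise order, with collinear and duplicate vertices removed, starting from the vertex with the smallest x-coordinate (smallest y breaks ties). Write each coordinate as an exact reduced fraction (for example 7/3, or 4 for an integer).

Clipped polygon: [(10,7) (13,7) (16,16) (10,16)]

1. After x ≥ 10: [(10,5/4) (11,1) (17,19) (10,39/2)]
2. After x ≤ 19: [(10,5/4) (11,1) (17,19) (10,39/2)]
3. After y ≥ 7: [(10,7) (13,7) (17,19) (10,39/2)]
4. After y ≤ 16: [(10,16) (10,7) (13,7) (16,16)]
5. Canonical ring: [(10,7) (13,7) (16,16) (10,16)]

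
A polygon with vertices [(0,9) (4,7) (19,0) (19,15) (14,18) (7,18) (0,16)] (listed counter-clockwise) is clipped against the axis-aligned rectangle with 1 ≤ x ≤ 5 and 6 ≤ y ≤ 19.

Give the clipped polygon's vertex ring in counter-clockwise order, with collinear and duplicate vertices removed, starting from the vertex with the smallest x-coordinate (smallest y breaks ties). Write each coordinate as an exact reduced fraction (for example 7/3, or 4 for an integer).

1. After x ≥ 1: [(1,17/2) (4,7) (19,0) (19,15) (14,18) (7,18) (1,114/7)]
2. After x ≤ 5: [(1,17/2) (4,7) (5,98/15) (5,122/7) (1,114/7)]
3. After y ≥ 6: [(1,17/2) (4,7) (5,98/15) (5,122/7) (1,114/7)]
4. After y ≤ 19: [(1,17/2) (4,7) (5,98/15) (5,122/7) (1,114/7)]
5. Canonical ring: [(1,17/2) (4,7) (5,98/15) (5,122/7) (1,114/7)]

Clipped polygon: [(1,17/2) (4,7) (5,98/15) (5,122/7) (1,114/7)]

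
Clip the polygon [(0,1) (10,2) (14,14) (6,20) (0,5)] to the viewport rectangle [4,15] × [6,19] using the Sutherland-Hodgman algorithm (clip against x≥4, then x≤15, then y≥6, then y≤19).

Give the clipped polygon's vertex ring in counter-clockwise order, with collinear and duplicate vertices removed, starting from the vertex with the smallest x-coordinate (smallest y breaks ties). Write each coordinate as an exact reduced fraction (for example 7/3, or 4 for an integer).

1. After x ≥ 4: [(4,7/5) (10,2) (14,14) (6,20) (4,15)]
2. After x ≤ 15: [(4,7/5) (10,2) (14,14) (6,20) (4,15)]
3. After y ≥ 6: [(4,6) (34/3,6) (14,14) (6,20) (4,15)]
4. After y ≤ 19: [(4,6) (34/3,6) (14,14) (22/3,19) (28/5,19) (4,15)]
5. Canonical ring: [(4,6) (34/3,6) (14,14) (22/3,19) (28/5,19) (4,15)]

Clipped polygon: [(4,6) (34/3,6) (14,14) (22/3,19) (28/5,19) (4,15)]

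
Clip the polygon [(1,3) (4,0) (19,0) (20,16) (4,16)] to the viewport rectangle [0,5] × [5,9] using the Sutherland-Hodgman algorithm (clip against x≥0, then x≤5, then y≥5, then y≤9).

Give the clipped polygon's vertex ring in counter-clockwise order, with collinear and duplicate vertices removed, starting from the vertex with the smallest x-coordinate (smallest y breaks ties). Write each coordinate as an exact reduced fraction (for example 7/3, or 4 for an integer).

Clipped polygon: [(19/13,5) (5,5) (5,9) (31/13,9)]

1. After x ≥ 0: [(1,3) (4,0) (19,0) (20,16) (4,16)]
2. After x ≤ 5: [(1,3) (4,0) (5,0) (5,16) (4,16)]
3. After y ≥ 5: [(19/13,5) (5,5) (5,16) (4,16)]
4. After y ≤ 9: [(31/13,9) (19/13,5) (5,5) (5,9)]
5. Canonical ring: [(19/13,5) (5,5) (5,9) (31/13,9)]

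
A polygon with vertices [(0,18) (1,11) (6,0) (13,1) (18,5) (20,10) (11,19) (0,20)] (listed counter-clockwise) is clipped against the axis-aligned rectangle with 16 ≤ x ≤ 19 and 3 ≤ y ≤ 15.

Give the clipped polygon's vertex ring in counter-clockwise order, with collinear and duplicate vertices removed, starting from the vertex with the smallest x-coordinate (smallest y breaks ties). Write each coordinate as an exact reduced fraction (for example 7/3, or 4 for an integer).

1. After x ≥ 16: [(16,17/5) (18,5) (20,10) (16,14)]
2. After x ≤ 19: [(16,17/5) (18,5) (19,15/2) (19,11) (16,14)]
3. After y ≥ 3: [(16,17/5) (18,5) (19,15/2) (19,11) (16,14)]
4. After y ≤ 15: [(16,17/5) (18,5) (19,15/2) (19,11) (16,14)]
5. Canonical ring: [(16,17/5) (18,5) (19,15/2) (19,11) (16,14)]

Clipped polygon: [(16,17/5) (18,5) (19,15/2) (19,11) (16,14)]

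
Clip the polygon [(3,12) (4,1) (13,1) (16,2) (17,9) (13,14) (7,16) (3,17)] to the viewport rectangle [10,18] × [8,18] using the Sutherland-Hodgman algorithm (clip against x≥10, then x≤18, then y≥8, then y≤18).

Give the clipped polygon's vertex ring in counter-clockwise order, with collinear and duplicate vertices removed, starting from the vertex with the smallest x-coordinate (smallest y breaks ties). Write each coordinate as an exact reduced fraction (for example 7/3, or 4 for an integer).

1. After x ≥ 10: [(10,1) (13,1) (16,2) (17,9) (13,14) (10,15)]
2. After x ≤ 18: [(10,1) (13,1) (16,2) (17,9) (13,14) (10,15)]
3. After y ≥ 8: [(10,8) (118/7,8) (17,9) (13,14) (10,15)]
4. After y ≤ 18: [(10,8) (118/7,8) (17,9) (13,14) (10,15)]
5. Canonical ring: [(10,8) (118/7,8) (17,9) (13,14) (10,15)]

Clipped polygon: [(10,8) (118/7,8) (17,9) (13,14) (10,15)]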